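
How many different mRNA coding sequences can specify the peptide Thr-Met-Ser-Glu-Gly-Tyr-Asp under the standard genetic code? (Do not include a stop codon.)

768

Thr: 4 codons.
Met: 1 codon.
Ser: 6 codons.
Glu: 2 codons.
Gly: 4 codons.
Tyr: 2 codons.
Asp: 2 codons.
4 × 1 × 6 × 2 × 4 × 2 × 2 = 768.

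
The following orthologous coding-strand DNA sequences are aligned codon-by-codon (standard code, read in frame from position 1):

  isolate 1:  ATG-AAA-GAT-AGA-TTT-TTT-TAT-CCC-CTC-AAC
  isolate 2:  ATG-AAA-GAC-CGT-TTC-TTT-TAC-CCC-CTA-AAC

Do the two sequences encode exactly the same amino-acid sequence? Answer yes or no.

Codon 1: ATG Met / ATG Met — identical.
Codon 2: AAA Lys / AAA Lys — identical.
Codon 3: GAT Asp / GAC Asp — synonymous.
Codon 4: AGA Arg / CGT Arg — synonymous.
Codon 5: TTT Phe / TTC Phe — synonymous.
Codon 6: TTT Phe / TTT Phe — identical.
Codon 7: TAT Tyr / TAC Tyr — synonymous.
Codon 8: CCC Pro / CCC Pro — identical.
Codon 9: CTC Leu / CTA Leu — synonymous.
Codon 10: AAC Asn / AAC Asn — identical.
Nonsynonymous differences: 0 → same protein.

yes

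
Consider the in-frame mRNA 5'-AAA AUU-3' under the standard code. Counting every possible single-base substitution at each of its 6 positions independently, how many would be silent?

Codon 1 (AAA, Lys): 1 synonymous substitution.
Codon 2 (AUU, Ile): 2 synonymous substitutions.
Total: 1 + 2 = 3.

3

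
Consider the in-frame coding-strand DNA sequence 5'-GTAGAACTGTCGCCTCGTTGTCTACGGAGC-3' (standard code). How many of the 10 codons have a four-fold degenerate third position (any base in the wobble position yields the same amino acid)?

7

Codon 1 GTA (Val): third position 4-fold.
Codon 2 GAA (Glu): third position 2-fold.
Codon 3 CTG (Leu): third position 4-fold.
Codon 4 TCG (Ser): third position 4-fold.
Codon 5 CCT (Pro): third position 4-fold.
Codon 6 CGT (Arg): third position 4-fold.
Codon 7 TGT (Cys): third position 2-fold.
Codon 8 CTA (Leu): third position 4-fold.
Codon 9 CGG (Arg): third position 4-fold.
Codon 10 AGC (Ser): third position 2-fold.
Four-fold degenerate third positions: 7.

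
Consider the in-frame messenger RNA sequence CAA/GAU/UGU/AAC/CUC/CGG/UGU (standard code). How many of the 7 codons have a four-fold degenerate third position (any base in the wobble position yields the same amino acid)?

Codon 1 CAA (Gln): third position 2-fold.
Codon 2 GAU (Asp): third position 2-fold.
Codon 3 UGU (Cys): third position 2-fold.
Codon 4 AAC (Asn): third position 2-fold.
Codon 5 CUC (Leu): third position 4-fold.
Codon 6 CGG (Arg): third position 4-fold.
Codon 7 UGU (Cys): third position 2-fold.
Four-fold degenerate third positions: 2.

2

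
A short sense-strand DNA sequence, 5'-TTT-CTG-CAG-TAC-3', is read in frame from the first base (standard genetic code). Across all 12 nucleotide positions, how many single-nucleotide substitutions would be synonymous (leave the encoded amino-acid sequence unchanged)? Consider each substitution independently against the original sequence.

7

Codon 1 (TTT, Phe): 1 synonymous substitution.
Codon 2 (CTG, Leu): 4 synonymous substitutions.
Codon 3 (CAG, Gln): 1 synonymous substitution.
Codon 4 (TAC, Tyr): 1 synonymous substitution.
Total: 1 + 4 + 1 + 1 = 7.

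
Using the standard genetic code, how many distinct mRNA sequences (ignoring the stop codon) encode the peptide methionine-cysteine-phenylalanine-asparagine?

Met: 1 codon.
Cys: 2 codons.
Phe: 2 codons.
Asn: 2 codons.
1 × 2 × 2 × 2 = 8.

8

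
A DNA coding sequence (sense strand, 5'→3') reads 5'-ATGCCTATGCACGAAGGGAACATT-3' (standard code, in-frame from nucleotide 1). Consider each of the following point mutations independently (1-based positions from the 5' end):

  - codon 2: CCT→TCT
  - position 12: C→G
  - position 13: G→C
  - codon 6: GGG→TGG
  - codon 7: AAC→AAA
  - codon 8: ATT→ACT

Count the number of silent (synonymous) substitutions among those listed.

Codon 2: CCT (Pro) → TCT (Ser) — missense.
Codon 4: CAC (His) → CAG (Gln) — missense.
Codon 5: GAA (Glu) → CAA (Gln) — missense.
Codon 6: GGG (Gly) → TGG (Trp) — missense.
Codon 7: AAC (Asn) → AAA (Lys) — missense.
Codon 8: ATT (Ile) → ACT (Thr) — missense.
Synonymous: 0 of 6.

0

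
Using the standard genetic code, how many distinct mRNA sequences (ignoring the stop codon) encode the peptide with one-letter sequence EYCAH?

Glu: 2 codons.
Tyr: 2 codons.
Cys: 2 codons.
Ala: 4 codons.
His: 2 codons.
2 × 2 × 2 × 4 × 2 = 64.

64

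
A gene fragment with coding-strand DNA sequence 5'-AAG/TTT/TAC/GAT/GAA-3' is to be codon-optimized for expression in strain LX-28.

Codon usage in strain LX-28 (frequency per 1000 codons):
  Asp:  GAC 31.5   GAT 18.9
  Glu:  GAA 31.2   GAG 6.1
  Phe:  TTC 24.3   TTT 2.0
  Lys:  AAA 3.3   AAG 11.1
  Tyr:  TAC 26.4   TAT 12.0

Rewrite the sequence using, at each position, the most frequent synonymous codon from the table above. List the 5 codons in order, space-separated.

AAG TTC TAC GAC GAA

Codon 1 (Lys): best is AAG at 11.1.
Codon 2 (Phe): best is TTC at 24.3.
Codon 3 (Tyr): best is TAC at 26.4.
Codon 4 (Asp): best is GAC at 31.5.
Codon 5 (Glu): best is GAA at 31.2.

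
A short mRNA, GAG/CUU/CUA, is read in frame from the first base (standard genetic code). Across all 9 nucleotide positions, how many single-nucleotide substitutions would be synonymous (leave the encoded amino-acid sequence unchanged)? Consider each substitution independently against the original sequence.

Codon 1 (GAG, Glu): 1 synonymous substitution.
Codon 2 (CUU, Leu): 3 synonymous substitutions.
Codon 3 (CUA, Leu): 4 synonymous substitutions.
Total: 1 + 3 + 4 = 8.

8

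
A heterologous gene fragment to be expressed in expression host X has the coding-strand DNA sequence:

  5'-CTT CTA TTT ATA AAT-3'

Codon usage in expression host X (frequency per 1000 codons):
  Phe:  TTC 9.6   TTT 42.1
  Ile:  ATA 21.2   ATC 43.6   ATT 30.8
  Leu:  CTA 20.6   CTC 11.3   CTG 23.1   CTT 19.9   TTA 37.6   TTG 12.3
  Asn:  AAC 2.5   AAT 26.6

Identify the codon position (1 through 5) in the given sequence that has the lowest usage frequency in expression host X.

1

Codon 1 CTT (Leu): 19.9 per 1000.
Codon 2 CTA (Leu): 20.6 per 1000.
Codon 3 TTT (Phe): 42.1 per 1000.
Codon 4 ATA (Ile): 21.2 per 1000.
Codon 5 AAT (Asn): 26.6 per 1000.
Lowest frequency is 19.9 at codon 1.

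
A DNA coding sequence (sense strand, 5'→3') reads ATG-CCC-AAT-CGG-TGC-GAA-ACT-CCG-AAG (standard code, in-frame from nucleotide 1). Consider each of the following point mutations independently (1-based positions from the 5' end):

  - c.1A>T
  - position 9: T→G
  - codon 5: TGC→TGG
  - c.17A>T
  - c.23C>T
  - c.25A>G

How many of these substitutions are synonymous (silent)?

Codon 1: ATG (Met) → TTG (Leu) — missense.
Codon 3: AAT (Asn) → AAG (Lys) — missense.
Codon 5: TGC (Cys) → TGG (Trp) — missense.
Codon 6: GAA (Glu) → GTA (Val) — missense.
Codon 8: CCG (Pro) → CTG (Leu) — missense.
Codon 9: AAG (Lys) → GAG (Glu) — missense.
Synonymous: 0 of 6.

0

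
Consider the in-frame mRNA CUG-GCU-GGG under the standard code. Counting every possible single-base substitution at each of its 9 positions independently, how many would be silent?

Codon 1 (CUG, Leu): 4 synonymous substitutions.
Codon 2 (GCU, Ala): 3 synonymous substitutions.
Codon 3 (GGG, Gly): 3 synonymous substitutions.
Total: 4 + 3 + 3 = 10.

10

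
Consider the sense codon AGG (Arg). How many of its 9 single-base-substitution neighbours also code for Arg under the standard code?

2

Position 1: CGG → 1 synonymous.
Position 2: none → 0 synonymous.
Position 3: AGA → 1 synonymous.
Total: 1 + 0 + 1 = 2.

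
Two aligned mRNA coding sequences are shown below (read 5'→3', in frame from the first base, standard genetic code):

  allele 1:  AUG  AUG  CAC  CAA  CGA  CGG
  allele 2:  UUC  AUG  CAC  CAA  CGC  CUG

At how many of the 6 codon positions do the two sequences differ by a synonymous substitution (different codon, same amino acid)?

1

Codon 1: AUG Met / UUC Phe — nonsynonymous.
Codon 2: AUG Met / AUG Met — identical.
Codon 3: CAC His / CAC His — identical.
Codon 4: CAA Gln / CAA Gln — identical.
Codon 5: CGA Arg / CGC Arg — synonymous.
Codon 6: CGG Arg / CUG Leu — nonsynonymous.
Synonymous differences: 1.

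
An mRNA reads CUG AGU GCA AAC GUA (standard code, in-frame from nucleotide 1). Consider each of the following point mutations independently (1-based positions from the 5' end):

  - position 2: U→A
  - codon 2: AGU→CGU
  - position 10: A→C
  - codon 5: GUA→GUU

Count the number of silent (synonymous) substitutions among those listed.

1

Codon 1: CUG (Leu) → CAG (Gln) — missense.
Codon 2: AGU (Ser) → CGU (Arg) — missense.
Codon 4: AAC (Asn) → CAC (His) — missense.
Codon 5: GUA (Val) → GUU (Val) — synonymous.
Synonymous: 1 of 4.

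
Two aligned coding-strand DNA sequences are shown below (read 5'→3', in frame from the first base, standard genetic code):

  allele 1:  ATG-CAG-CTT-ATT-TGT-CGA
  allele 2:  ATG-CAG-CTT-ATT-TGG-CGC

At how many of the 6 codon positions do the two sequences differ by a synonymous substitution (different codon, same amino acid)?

Codon 1: ATG Met / ATG Met — identical.
Codon 2: CAG Gln / CAG Gln — identical.
Codon 3: CTT Leu / CTT Leu — identical.
Codon 4: ATT Ile / ATT Ile — identical.
Codon 5: TGT Cys / TGG Trp — nonsynonymous.
Codon 6: CGA Arg / CGC Arg — synonymous.
Synonymous differences: 1.

1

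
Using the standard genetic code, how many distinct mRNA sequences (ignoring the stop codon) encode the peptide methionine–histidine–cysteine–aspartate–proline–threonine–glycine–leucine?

Met: 1 codon.
His: 2 codons.
Cys: 2 codons.
Asp: 2 codons.
Pro: 4 codons.
Thr: 4 codons.
Gly: 4 codons.
Leu: 6 codons.
1 × 2 × 2 × 2 × 4 × 4 × 4 × 6 = 3072.

3072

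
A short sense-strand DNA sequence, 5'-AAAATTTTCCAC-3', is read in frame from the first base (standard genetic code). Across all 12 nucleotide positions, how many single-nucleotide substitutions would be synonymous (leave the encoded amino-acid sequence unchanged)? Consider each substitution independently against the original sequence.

Codon 1 (AAA, Lys): 1 synonymous substitution.
Codon 2 (ATT, Ile): 2 synonymous substitutions.
Codon 3 (TTC, Phe): 1 synonymous substitution.
Codon 4 (CAC, His): 1 synonymous substitution.
Total: 1 + 2 + 1 + 1 = 5.

5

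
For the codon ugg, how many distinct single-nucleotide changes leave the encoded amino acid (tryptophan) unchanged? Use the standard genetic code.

0

Position 1: none → 0 synonymous.
Position 2: none → 0 synonymous.
Position 3: none → 0 synonymous.
Total: 0 + 0 + 0 = 0.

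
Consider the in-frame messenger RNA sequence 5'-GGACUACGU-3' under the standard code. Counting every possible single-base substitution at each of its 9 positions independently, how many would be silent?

10

Codon 1 (GGA, Gly): 3 synonymous substitutions.
Codon 2 (CUA, Leu): 4 synonymous substitutions.
Codon 3 (CGU, Arg): 3 synonymous substitutions.
Total: 3 + 4 + 3 = 10.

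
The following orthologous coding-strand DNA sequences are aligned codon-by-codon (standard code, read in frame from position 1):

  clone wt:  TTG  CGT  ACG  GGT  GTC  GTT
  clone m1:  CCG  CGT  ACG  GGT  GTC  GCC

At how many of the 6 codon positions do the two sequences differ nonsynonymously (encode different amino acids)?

2

Codon 1: TTG Leu / CCG Pro — nonsynonymous.
Codon 2: CGT Arg / CGT Arg — identical.
Codon 3: ACG Thr / ACG Thr — identical.
Codon 4: GGT Gly / GGT Gly — identical.
Codon 5: GTC Val / GTC Val — identical.
Codon 6: GTT Val / GCC Ala — nonsynonymous.
Nonsynonymous differences: 2.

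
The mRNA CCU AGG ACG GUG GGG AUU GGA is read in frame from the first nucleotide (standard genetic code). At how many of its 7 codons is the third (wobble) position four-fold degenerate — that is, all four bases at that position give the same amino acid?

Codon 1 CCU (Pro): third position 4-fold.
Codon 2 AGG (Arg): third position 2-fold.
Codon 3 ACG (Thr): third position 4-fold.
Codon 4 GUG (Val): third position 4-fold.
Codon 5 GGG (Gly): third position 4-fold.
Codon 6 AUU (Ile): third position 3-fold.
Codon 7 GGA (Gly): third position 4-fold.
Four-fold degenerate third positions: 5.

5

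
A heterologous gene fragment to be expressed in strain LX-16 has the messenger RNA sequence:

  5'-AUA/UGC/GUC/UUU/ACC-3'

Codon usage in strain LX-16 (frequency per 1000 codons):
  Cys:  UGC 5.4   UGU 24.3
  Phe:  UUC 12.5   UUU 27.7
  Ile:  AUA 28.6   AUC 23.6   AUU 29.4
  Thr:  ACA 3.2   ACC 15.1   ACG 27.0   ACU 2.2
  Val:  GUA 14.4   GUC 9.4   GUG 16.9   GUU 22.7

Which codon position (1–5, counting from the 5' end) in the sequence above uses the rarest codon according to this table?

Codon 1 AUA (Ile): 28.6 per 1000.
Codon 2 UGC (Cys): 5.4 per 1000.
Codon 3 GUC (Val): 9.4 per 1000.
Codon 4 UUU (Phe): 27.7 per 1000.
Codon 5 ACC (Thr): 15.1 per 1000.
Lowest frequency is 5.4 at codon 2.

2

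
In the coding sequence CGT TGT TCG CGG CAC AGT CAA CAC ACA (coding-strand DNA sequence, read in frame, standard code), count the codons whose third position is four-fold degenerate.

Codon 1 CGT (Arg): third position 4-fold.
Codon 2 TGT (Cys): third position 2-fold.
Codon 3 TCG (Ser): third position 4-fold.
Codon 4 CGG (Arg): third position 4-fold.
Codon 5 CAC (His): third position 2-fold.
Codon 6 AGT (Ser): third position 2-fold.
Codon 7 CAA (Gln): third position 2-fold.
Codon 8 CAC (His): third position 2-fold.
Codon 9 ACA (Thr): third position 4-fold.
Four-fold degenerate third positions: 4.

4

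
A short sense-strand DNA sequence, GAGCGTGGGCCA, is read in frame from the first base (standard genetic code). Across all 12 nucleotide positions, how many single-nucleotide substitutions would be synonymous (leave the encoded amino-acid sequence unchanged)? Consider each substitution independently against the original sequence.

Codon 1 (GAG, Glu): 1 synonymous substitution.
Codon 2 (CGT, Arg): 3 synonymous substitutions.
Codon 3 (GGG, Gly): 3 synonymous substitutions.
Codon 4 (CCA, Pro): 3 synonymous substitutions.
Total: 1 + 3 + 3 + 3 = 10.

10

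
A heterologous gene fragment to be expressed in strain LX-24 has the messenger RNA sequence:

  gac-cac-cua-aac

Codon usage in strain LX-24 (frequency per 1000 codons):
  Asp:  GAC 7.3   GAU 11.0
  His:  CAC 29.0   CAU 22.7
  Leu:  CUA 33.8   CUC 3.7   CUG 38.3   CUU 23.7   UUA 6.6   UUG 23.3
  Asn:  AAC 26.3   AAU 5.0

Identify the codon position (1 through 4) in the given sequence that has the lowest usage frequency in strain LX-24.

Codon 1 GAC (Asp): 7.3 per 1000.
Codon 2 CAC (His): 29.0 per 1000.
Codon 3 CUA (Leu): 33.8 per 1000.
Codon 4 AAC (Asn): 26.3 per 1000.
Lowest frequency is 7.3 at codon 1.

1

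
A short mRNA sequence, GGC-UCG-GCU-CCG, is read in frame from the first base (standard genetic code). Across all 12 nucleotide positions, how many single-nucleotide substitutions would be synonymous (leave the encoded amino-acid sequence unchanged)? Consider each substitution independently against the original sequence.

12

Codon 1 (GGC, Gly): 3 synonymous substitutions.
Codon 2 (UCG, Ser): 3 synonymous substitutions.
Codon 3 (GCU, Ala): 3 synonymous substitutions.
Codon 4 (CCG, Pro): 3 synonymous substitutions.
Total: 3 + 3 + 3 + 3 = 12.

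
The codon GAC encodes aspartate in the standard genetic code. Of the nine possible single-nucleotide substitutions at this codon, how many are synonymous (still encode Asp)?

1

Position 1: none → 0 synonymous.
Position 2: none → 0 synonymous.
Position 3: GAT → 1 synonymous.
Total: 0 + 0 + 1 = 1.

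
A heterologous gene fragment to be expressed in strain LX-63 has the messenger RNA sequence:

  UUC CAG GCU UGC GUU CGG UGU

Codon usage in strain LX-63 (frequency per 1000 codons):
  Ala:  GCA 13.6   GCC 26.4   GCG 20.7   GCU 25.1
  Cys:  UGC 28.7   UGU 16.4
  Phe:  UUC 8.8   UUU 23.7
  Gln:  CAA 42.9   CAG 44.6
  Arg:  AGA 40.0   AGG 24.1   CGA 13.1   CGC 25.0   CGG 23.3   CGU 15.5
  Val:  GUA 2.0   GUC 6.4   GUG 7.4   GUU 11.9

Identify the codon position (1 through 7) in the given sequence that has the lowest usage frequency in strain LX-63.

1

Codon 1 UUC (Phe): 8.8 per 1000.
Codon 2 CAG (Gln): 44.6 per 1000.
Codon 3 GCU (Ala): 25.1 per 1000.
Codon 4 UGC (Cys): 28.7 per 1000.
Codon 5 GUU (Val): 11.9 per 1000.
Codon 6 CGG (Arg): 23.3 per 1000.
Codon 7 UGU (Cys): 16.4 per 1000.
Lowest frequency is 8.8 at codon 1.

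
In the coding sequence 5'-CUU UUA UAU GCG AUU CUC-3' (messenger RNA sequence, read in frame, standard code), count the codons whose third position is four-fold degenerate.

Codon 1 CUU (Leu): third position 4-fold.
Codon 2 UUA (Leu): third position 2-fold.
Codon 3 UAU (Tyr): third position 2-fold.
Codon 4 GCG (Ala): third position 4-fold.
Codon 5 AUU (Ile): third position 3-fold.
Codon 6 CUC (Leu): third position 4-fold.
Four-fold degenerate third positions: 3.

3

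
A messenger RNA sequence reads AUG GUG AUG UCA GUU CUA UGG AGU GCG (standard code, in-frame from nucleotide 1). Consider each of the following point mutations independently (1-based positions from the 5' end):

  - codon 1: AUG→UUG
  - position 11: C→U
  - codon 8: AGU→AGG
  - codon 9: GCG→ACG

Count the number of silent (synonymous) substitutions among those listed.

Codon 1: AUG (Met) → UUG (Leu) — missense.
Codon 4: UCA (Ser) → UUA (Leu) — missense.
Codon 8: AGU (Ser) → AGG (Arg) — missense.
Codon 9: GCG (Ala) → ACG (Thr) — missense.
Synonymous: 0 of 4.

0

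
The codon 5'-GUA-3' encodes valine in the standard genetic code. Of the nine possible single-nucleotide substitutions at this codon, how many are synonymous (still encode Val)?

3

Position 1: none → 0 synonymous.
Position 2: none → 0 synonymous.
Position 3: GUU, GUC, GUG → 3 synonymous.
Total: 0 + 0 + 3 = 3.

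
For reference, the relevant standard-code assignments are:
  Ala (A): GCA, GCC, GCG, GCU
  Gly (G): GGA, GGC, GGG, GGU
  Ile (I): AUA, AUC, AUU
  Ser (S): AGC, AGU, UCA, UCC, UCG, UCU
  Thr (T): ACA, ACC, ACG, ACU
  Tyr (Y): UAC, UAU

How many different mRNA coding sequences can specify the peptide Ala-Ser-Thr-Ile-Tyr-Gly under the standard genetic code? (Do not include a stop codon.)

Ala: 4 codons.
Ser: 6 codons.
Thr: 4 codons.
Ile: 3 codons.
Tyr: 2 codons.
Gly: 4 codons.
4 × 6 × 4 × 3 × 2 × 4 = 2304.

2304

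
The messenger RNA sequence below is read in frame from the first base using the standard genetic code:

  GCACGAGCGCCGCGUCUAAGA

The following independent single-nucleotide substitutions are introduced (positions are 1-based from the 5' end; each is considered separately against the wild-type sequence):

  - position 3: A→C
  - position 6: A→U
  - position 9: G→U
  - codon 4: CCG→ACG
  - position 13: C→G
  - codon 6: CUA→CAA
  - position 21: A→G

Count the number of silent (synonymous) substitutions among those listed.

4

Codon 1: GCA (Ala) → GCC (Ala) — synonymous.
Codon 2: CGA (Arg) → CGU (Arg) — synonymous.
Codon 3: GCG (Ala) → GCU (Ala) — synonymous.
Codon 4: CCG (Pro) → ACG (Thr) — missense.
Codon 5: CGU (Arg) → GGU (Gly) — missense.
Codon 6: CUA (Leu) → CAA (Gln) — missense.
Codon 7: AGA (Arg) → AGG (Arg) — synonymous.
Synonymous: 4 of 7.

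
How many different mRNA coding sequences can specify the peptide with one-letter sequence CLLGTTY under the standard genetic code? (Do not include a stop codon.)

9216

Cys: 2 codons.
Leu: 6 codons.
Leu: 6 codons.
Gly: 4 codons.
Thr: 4 codons.
Thr: 4 codons.
Tyr: 2 codons.
2 × 6 × 6 × 4 × 4 × 4 × 2 = 9216.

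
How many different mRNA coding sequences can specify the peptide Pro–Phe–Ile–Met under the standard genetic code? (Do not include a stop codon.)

24

Pro: 4 codons.
Phe: 2 codons.
Ile: 3 codons.
Met: 1 codon.
4 × 2 × 3 × 1 = 24.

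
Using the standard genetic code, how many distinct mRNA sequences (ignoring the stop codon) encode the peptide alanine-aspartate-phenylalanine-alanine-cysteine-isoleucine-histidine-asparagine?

1536

Ala: 4 codons.
Asp: 2 codons.
Phe: 2 codons.
Ala: 4 codons.
Cys: 2 codons.
Ile: 3 codons.
His: 2 codons.
Asn: 2 codons.
4 × 2 × 2 × 4 × 2 × 3 × 2 × 2 = 1536.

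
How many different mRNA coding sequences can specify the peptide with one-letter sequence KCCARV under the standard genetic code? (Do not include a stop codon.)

768

Lys: 2 codons.
Cys: 2 codons.
Cys: 2 codons.
Ala: 4 codons.
Arg: 6 codons.
Val: 4 codons.
2 × 2 × 2 × 4 × 6 × 4 = 768.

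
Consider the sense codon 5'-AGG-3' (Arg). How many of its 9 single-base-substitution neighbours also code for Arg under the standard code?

Position 1: CGG → 1 synonymous.
Position 2: none → 0 synonymous.
Position 3: AGA → 1 synonymous.
Total: 1 + 0 + 1 = 2.

2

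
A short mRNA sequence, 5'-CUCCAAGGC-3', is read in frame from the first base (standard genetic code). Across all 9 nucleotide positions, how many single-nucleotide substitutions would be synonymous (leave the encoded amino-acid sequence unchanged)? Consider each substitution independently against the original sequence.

Codon 1 (CUC, Leu): 3 synonymous substitutions.
Codon 2 (CAA, Gln): 1 synonymous substitution.
Codon 3 (GGC, Gly): 3 synonymous substitutions.
Total: 3 + 1 + 3 = 7.

7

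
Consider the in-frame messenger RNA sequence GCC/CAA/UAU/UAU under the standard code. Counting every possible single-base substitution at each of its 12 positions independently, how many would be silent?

6

Codon 1 (GCC, Ala): 3 synonymous substitutions.
Codon 2 (CAA, Gln): 1 synonymous substitution.
Codon 3 (UAU, Tyr): 1 synonymous substitution.
Codon 4 (UAU, Tyr): 1 synonymous substitution.
Total: 3 + 1 + 1 + 1 = 6.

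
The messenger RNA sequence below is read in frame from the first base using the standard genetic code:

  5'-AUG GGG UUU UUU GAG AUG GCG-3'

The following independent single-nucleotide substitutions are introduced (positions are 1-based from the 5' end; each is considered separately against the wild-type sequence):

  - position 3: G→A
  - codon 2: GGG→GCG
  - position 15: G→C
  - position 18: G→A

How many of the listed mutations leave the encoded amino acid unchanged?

0

Codon 1: AUG (Met) → AUA (Ile) — missense.
Codon 2: GGG (Gly) → GCG (Ala) — missense.
Codon 5: GAG (Glu) → GAC (Asp) — missense.
Codon 6: AUG (Met) → AUA (Ile) — missense.
Synonymous: 0 of 4.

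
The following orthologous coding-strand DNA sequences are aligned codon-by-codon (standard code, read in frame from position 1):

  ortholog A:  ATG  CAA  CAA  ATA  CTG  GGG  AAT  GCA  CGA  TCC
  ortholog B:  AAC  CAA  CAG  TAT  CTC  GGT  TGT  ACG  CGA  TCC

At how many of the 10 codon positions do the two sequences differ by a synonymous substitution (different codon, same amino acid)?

3

Codon 1: ATG Met / AAC Asn — nonsynonymous.
Codon 2: CAA Gln / CAA Gln — identical.
Codon 3: CAA Gln / CAG Gln — synonymous.
Codon 4: ATA Ile / TAT Tyr — nonsynonymous.
Codon 5: CTG Leu / CTC Leu — synonymous.
Codon 6: GGG Gly / GGT Gly — synonymous.
Codon 7: AAT Asn / TGT Cys — nonsynonymous.
Codon 8: GCA Ala / ACG Thr — nonsynonymous.
Codon 9: CGA Arg / CGA Arg — identical.
Codon 10: TCC Ser / TCC Ser — identical.
Synonymous differences: 3.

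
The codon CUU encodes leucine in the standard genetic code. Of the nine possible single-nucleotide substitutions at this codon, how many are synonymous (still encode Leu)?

3

Position 1: none → 0 synonymous.
Position 2: none → 0 synonymous.
Position 3: CUC, CUA, CUG → 3 synonymous.
Total: 0 + 0 + 3 = 3.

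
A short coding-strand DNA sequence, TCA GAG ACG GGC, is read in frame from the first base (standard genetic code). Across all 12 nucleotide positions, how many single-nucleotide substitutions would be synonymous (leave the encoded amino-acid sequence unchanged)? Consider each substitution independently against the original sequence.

Codon 1 (TCA, Ser): 3 synonymous substitutions.
Codon 2 (GAG, Glu): 1 synonymous substitution.
Codon 3 (ACG, Thr): 3 synonymous substitutions.
Codon 4 (GGC, Gly): 3 synonymous substitutions.
Total: 3 + 1 + 3 + 3 = 10.

10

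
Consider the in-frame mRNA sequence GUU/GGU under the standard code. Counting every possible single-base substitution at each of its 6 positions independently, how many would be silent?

6

Codon 1 (GUU, Val): 3 synonymous substitutions.
Codon 2 (GGU, Gly): 3 synonymous substitutions.
Total: 3 + 3 = 6.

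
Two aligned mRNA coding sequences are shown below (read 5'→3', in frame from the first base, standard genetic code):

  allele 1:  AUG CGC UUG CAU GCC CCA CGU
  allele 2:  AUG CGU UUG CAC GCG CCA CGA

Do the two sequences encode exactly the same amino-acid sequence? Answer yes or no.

yes

Codon 1: AUG Met / AUG Met — identical.
Codon 2: CGC Arg / CGU Arg — synonymous.
Codon 3: UUG Leu / UUG Leu — identical.
Codon 4: CAU His / CAC His — synonymous.
Codon 5: GCC Ala / GCG Ala — synonymous.
Codon 6: CCA Pro / CCA Pro — identical.
Codon 7: CGU Arg / CGA Arg — synonymous.
Nonsynonymous differences: 0 → same protein.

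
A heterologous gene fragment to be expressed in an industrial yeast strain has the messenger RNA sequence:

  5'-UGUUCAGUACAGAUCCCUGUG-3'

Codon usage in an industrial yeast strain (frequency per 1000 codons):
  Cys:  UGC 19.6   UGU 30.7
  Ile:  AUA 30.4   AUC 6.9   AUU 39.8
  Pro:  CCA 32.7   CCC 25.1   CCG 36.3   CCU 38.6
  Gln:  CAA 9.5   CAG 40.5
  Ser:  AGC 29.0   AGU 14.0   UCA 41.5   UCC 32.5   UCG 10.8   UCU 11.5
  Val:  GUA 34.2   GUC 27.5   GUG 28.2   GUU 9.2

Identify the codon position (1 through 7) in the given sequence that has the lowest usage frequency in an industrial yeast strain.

Codon 1 UGU (Cys): 30.7 per 1000.
Codon 2 UCA (Ser): 41.5 per 1000.
Codon 3 GUA (Val): 34.2 per 1000.
Codon 4 CAG (Gln): 40.5 per 1000.
Codon 5 AUC (Ile): 6.9 per 1000.
Codon 6 CCU (Pro): 38.6 per 1000.
Codon 7 GUG (Val): 28.2 per 1000.
Lowest frequency is 6.9 at codon 5.

5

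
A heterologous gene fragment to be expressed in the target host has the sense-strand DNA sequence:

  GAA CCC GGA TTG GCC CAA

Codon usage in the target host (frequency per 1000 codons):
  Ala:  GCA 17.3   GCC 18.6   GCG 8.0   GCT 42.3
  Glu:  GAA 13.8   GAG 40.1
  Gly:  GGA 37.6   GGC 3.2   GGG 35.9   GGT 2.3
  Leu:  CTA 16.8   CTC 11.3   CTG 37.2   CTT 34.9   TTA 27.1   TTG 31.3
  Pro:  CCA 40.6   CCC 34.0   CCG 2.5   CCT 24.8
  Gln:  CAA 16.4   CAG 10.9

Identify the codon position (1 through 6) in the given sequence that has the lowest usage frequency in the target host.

Codon 1 GAA (Glu): 13.8 per 1000.
Codon 2 CCC (Pro): 34.0 per 1000.
Codon 3 GGA (Gly): 37.6 per 1000.
Codon 4 TTG (Leu): 31.3 per 1000.
Codon 5 GCC (Ala): 18.6 per 1000.
Codon 6 CAA (Gln): 16.4 per 1000.
Lowest frequency is 13.8 at codon 1.

1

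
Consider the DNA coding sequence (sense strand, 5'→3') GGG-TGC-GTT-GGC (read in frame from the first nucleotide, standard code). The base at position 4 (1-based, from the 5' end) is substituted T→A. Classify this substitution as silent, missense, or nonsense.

Position 4 falls in codon 2: TGC → Cys.
After the substitution the codon is AGC → Ser.
Cys ≠ Ser, so this is a missense mutation.

missense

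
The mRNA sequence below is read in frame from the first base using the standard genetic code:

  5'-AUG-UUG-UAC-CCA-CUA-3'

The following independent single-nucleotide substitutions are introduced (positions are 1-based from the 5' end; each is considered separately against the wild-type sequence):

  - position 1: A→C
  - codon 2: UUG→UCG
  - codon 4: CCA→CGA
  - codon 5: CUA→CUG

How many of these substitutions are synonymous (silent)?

1

Codon 1: AUG (Met) → CUG (Leu) — missense.
Codon 2: UUG (Leu) → UCG (Ser) — missense.
Codon 4: CCA (Pro) → CGA (Arg) — missense.
Codon 5: CUA (Leu) → CUG (Leu) — synonymous.
Synonymous: 1 of 4.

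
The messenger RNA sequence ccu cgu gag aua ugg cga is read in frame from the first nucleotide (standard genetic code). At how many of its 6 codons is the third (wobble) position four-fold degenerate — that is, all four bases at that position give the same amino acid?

Codon 1 CCU (Pro): third position 4-fold.
Codon 2 CGU (Arg): third position 4-fold.
Codon 3 GAG (Glu): third position 2-fold.
Codon 4 AUA (Ile): third position 3-fold.
Codon 5 UGG (Trp): third position 1-fold.
Codon 6 CGA (Arg): third position 4-fold.
Four-fold degenerate third positions: 3.

3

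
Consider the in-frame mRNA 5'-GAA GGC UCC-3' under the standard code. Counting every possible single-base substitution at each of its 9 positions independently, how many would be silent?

Codon 1 (GAA, Glu): 1 synonymous substitution.
Codon 2 (GGC, Gly): 3 synonymous substitutions.
Codon 3 (UCC, Ser): 3 synonymous substitutions.
Total: 1 + 3 + 3 = 7.

7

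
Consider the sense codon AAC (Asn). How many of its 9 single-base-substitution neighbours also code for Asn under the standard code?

1

Position 1: none → 0 synonymous.
Position 2: none → 0 synonymous.
Position 3: AAU → 1 synonymous.
Total: 0 + 0 + 1 = 1.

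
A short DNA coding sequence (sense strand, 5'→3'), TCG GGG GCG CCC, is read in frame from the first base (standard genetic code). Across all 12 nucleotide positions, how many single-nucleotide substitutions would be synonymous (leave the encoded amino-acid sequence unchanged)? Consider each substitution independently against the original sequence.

12

Codon 1 (TCG, Ser): 3 synonymous substitutions.
Codon 2 (GGG, Gly): 3 synonymous substitutions.
Codon 3 (GCG, Ala): 3 synonymous substitutions.
Codon 4 (CCC, Pro): 3 synonymous substitutions.
Total: 3 + 3 + 3 + 3 = 12.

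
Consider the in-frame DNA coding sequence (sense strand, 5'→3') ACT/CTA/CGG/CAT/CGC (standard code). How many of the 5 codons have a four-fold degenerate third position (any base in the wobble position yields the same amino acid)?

Codon 1 ACT (Thr): third position 4-fold.
Codon 2 CTA (Leu): third position 4-fold.
Codon 3 CGG (Arg): third position 4-fold.
Codon 4 CAT (His): third position 2-fold.
Codon 5 CGC (Arg): third position 4-fold.
Four-fold degenerate third positions: 4.

4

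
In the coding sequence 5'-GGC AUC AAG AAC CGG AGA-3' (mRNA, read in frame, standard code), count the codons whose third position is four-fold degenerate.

2

Codon 1 GGC (Gly): third position 4-fold.
Codon 2 AUC (Ile): third position 3-fold.
Codon 3 AAG (Lys): third position 2-fold.
Codon 4 AAC (Asn): third position 2-fold.
Codon 5 CGG (Arg): third position 4-fold.
Codon 6 AGA (Arg): third position 2-fold.
Four-fold degenerate third positions: 2.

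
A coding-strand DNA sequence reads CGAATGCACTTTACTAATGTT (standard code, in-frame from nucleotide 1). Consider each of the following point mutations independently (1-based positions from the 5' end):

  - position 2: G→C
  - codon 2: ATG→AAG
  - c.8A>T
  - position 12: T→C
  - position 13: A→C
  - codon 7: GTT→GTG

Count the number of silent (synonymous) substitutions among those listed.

2

Codon 1: CGA (Arg) → CCA (Pro) — missense.
Codon 2: ATG (Met) → AAG (Lys) — missense.
Codon 3: CAC (His) → CTC (Leu) — missense.
Codon 4: TTT (Phe) → TTC (Phe) — synonymous.
Codon 5: ACT (Thr) → CCT (Pro) — missense.
Codon 7: GTT (Val) → GTG (Val) — synonymous.
Synonymous: 2 of 6.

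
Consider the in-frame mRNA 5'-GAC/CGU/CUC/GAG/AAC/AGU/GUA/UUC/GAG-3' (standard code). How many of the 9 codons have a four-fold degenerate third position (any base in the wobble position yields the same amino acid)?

Codon 1 GAC (Asp): third position 2-fold.
Codon 2 CGU (Arg): third position 4-fold.
Codon 3 CUC (Leu): third position 4-fold.
Codon 4 GAG (Glu): third position 2-fold.
Codon 5 AAC (Asn): third position 2-fold.
Codon 6 AGU (Ser): third position 2-fold.
Codon 7 GUA (Val): third position 4-fold.
Codon 8 UUC (Phe): third position 2-fold.
Codon 9 GAG (Glu): third position 2-fold.
Four-fold degenerate third positions: 3.

3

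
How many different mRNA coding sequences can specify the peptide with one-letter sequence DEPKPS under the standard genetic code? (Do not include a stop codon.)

768

Asp: 2 codons.
Glu: 2 codons.
Pro: 4 codons.
Lys: 2 codons.
Pro: 4 codons.
Ser: 6 codons.
2 × 2 × 4 × 2 × 4 × 6 = 768.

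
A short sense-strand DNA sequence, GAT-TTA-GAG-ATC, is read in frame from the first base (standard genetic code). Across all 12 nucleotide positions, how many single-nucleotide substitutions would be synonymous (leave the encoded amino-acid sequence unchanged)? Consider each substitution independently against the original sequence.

Codon 1 (GAT, Asp): 1 synonymous substitution.
Codon 2 (TTA, Leu): 2 synonymous substitutions.
Codon 3 (GAG, Glu): 1 synonymous substitution.
Codon 4 (ATC, Ile): 2 synonymous substitutions.
Total: 1 + 2 + 1 + 2 = 6.

6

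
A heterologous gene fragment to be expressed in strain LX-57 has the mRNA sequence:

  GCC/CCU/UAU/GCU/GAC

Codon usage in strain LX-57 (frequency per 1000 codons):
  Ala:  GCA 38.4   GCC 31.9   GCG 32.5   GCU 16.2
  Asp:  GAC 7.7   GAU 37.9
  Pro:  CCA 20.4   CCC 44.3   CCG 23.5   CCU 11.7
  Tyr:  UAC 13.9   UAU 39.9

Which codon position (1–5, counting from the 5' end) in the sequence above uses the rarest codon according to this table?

5

Codon 1 GCC (Ala): 31.9 per 1000.
Codon 2 CCU (Pro): 11.7 per 1000.
Codon 3 UAU (Tyr): 39.9 per 1000.
Codon 4 GCU (Ala): 16.2 per 1000.
Codon 5 GAC (Asp): 7.7 per 1000.
Lowest frequency is 7.7 at codon 5.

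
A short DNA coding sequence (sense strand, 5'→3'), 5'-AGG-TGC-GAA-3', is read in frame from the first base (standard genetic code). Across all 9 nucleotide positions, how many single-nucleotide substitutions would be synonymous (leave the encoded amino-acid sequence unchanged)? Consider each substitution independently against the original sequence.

Codon 1 (AGG, Arg): 2 synonymous substitutions.
Codon 2 (TGC, Cys): 1 synonymous substitution.
Codon 3 (GAA, Glu): 1 synonymous substitution.
Total: 2 + 1 + 1 = 4.

4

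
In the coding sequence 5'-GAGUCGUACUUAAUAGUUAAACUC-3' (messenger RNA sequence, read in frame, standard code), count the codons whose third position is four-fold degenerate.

Codon 1 GAG (Glu): third position 2-fold.
Codon 2 UCG (Ser): third position 4-fold.
Codon 3 UAC (Tyr): third position 2-fold.
Codon 4 UUA (Leu): third position 2-fold.
Codon 5 AUA (Ile): third position 3-fold.
Codon 6 GUU (Val): third position 4-fold.
Codon 7 AAA (Lys): third position 2-fold.
Codon 8 CUC (Leu): third position 4-fold.
Four-fold degenerate third positions: 3.

3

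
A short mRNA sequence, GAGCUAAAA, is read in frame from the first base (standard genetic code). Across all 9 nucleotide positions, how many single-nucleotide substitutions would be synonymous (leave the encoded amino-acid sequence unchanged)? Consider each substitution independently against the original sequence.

6

Codon 1 (GAG, Glu): 1 synonymous substitution.
Codon 2 (CUA, Leu): 4 synonymous substitutions.
Codon 3 (AAA, Lys): 1 synonymous substitution.
Total: 1 + 4 + 1 = 6.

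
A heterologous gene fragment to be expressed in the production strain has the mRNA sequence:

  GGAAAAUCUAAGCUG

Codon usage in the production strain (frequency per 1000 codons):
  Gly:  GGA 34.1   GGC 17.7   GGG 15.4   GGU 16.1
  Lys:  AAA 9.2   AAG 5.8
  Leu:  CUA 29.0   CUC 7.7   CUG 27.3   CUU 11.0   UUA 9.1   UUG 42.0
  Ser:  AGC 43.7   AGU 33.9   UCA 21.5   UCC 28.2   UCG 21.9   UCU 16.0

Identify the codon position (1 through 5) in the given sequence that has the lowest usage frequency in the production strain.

Codon 1 GGA (Gly): 34.1 per 1000.
Codon 2 AAA (Lys): 9.2 per 1000.
Codon 3 UCU (Ser): 16.0 per 1000.
Codon 4 AAG (Lys): 5.8 per 1000.
Codon 5 CUG (Leu): 27.3 per 1000.
Lowest frequency is 5.8 at codon 4.

4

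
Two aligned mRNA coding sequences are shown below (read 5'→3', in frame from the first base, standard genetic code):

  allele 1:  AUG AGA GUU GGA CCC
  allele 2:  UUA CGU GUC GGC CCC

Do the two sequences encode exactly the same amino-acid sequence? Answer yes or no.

no

Codon 1: AUG Met / UUA Leu — nonsynonymous.
Codon 2: AGA Arg / CGU Arg — synonymous.
Codon 3: GUU Val / GUC Val — synonymous.
Codon 4: GGA Gly / GGC Gly — synonymous.
Codon 5: CCC Pro / CCC Pro — identical.
Nonsynonymous differences: 1 → different protein.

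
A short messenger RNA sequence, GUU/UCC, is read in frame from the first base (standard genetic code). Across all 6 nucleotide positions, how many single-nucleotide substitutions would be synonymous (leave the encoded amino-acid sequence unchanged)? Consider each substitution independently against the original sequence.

Codon 1 (GUU, Val): 3 synonymous substitutions.
Codon 2 (UCC, Ser): 3 synonymous substitutions.
Total: 3 + 3 = 6.

6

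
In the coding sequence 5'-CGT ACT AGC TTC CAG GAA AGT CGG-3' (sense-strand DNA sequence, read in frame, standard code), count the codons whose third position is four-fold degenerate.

3

Codon 1 CGT (Arg): third position 4-fold.
Codon 2 ACT (Thr): third position 4-fold.
Codon 3 AGC (Ser): third position 2-fold.
Codon 4 TTC (Phe): third position 2-fold.
Codon 5 CAG (Gln): third position 2-fold.
Codon 6 GAA (Glu): third position 2-fold.
Codon 7 AGT (Ser): third position 2-fold.
Codon 8 CGG (Arg): third position 4-fold.
Four-fold degenerate third positions: 3.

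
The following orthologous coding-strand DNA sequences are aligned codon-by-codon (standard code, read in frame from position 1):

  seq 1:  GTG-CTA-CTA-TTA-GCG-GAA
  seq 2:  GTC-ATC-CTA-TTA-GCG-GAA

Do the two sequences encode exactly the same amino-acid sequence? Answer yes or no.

no

Codon 1: GTG Val / GTC Val — synonymous.
Codon 2: CTA Leu / ATC Ile — nonsynonymous.
Codon 3: CTA Leu / CTA Leu — identical.
Codon 4: TTA Leu / TTA Leu — identical.
Codon 5: GCG Ala / GCG Ala — identical.
Codon 6: GAA Glu / GAA Glu — identical.
Nonsynonymous differences: 1 → different protein.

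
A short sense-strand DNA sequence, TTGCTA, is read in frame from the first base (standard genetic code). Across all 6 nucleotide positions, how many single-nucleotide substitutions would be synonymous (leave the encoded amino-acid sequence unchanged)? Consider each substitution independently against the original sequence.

Codon 1 (TTG, Leu): 2 synonymous substitutions.
Codon 2 (CTA, Leu): 4 synonymous substitutions.
Total: 2 + 4 = 6.

6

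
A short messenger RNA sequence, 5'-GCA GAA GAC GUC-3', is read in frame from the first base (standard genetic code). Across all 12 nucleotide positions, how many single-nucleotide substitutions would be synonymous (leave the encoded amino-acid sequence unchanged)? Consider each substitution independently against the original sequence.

8

Codon 1 (GCA, Ala): 3 synonymous substitutions.
Codon 2 (GAA, Glu): 1 synonymous substitution.
Codon 3 (GAC, Asp): 1 synonymous substitution.
Codon 4 (GUC, Val): 3 synonymous substitutions.
Total: 3 + 1 + 1 + 3 = 8.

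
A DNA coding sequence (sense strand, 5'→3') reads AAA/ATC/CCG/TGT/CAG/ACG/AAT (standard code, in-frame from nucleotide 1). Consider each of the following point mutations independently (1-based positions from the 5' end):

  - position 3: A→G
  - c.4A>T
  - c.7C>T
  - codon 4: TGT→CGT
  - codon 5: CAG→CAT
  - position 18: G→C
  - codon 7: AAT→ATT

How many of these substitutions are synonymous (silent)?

2

Codon 1: AAA (Lys) → AAG (Lys) — synonymous.
Codon 2: ATC (Ile) → TTC (Phe) — missense.
Codon 3: CCG (Pro) → TCG (Ser) — missense.
Codon 4: TGT (Cys) → CGT (Arg) — missense.
Codon 5: CAG (Gln) → CAT (His) — missense.
Codon 6: ACG (Thr) → ACC (Thr) — synonymous.
Codon 7: AAT (Asn) → ATT (Ile) — missense.
Synonymous: 2 of 7.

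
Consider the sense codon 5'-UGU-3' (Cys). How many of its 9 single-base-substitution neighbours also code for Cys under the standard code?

Position 1: none → 0 synonymous.
Position 2: none → 0 synonymous.
Position 3: UGC → 1 synonymous.
Total: 0 + 0 + 1 = 1.

1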